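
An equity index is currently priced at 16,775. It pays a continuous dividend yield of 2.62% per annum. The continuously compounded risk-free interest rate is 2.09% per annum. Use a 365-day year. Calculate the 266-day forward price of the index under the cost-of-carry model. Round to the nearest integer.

F = S·e^((r − q)T) = 16775 · e^((0.0209 − 0.0262) × 266/365)
= 16775 · e^-0.003862 = 16775 × 0.996145
F = 16,710

16,710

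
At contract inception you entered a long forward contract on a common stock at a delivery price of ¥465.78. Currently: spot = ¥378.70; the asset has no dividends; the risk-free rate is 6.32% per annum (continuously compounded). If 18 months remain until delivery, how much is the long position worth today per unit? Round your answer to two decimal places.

-¥44.95

Current fair forward for the remaining 18 months: F = S·e^(r·T), r = 0.0632
F = 378.70 · e^(0.0632 × 18/12) = 378.70 × 1.099439 = 416.3575
Value of long forward = (F − K)·e^(−rT) = (416.3575 − 465.78) · e^(−0.0632·18/12)
= -49.4225 × 0.909555 = -44.95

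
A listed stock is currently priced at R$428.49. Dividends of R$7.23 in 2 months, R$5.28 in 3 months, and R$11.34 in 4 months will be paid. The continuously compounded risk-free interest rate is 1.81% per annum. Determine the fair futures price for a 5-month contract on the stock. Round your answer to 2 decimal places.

R$407.82

PV(dividends) I = 7.23·e^(−0.0181·2/12) + 5.28·e^(−0.0181·3/12) + 11.34·e^(−0.0181·4/12)
I = 7.2082 + 5.2562 + 11.2718 = 23.7362
F = (S − I)·e^(rT) = (428.49 − 23.7362) · e^(0.0181·5/12)
= 404.7538 · e^0.007542 = 404.7538 × 1.007571 = R$407.82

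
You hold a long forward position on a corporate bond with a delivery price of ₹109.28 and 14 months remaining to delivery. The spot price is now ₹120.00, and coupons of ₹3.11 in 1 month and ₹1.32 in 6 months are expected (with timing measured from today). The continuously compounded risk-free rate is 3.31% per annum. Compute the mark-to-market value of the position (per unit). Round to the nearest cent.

PV(remaining coupons) I = 3.11·e^(−0.0331·1/12) + 1.32·e^(−0.0331·6/12) = 4.3998
Current forward F = (S − I)·e^(rT) = (120.00 − 4.3998)·e^(0.0331·14/12) = 115.6002 × 1.039372 = 120.1516
Value (long) = (F − K)·e^(−rT) = (120.1516 − 109.28) × 0.962119 = 10.4598
Value = ₹10.46

₹10.46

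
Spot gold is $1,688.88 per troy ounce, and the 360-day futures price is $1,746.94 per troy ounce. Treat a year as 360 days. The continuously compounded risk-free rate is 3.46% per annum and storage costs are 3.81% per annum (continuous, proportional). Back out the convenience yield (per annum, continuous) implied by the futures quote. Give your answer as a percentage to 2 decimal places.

F = S·e^((r+u−y)T) ⇒ (r+u−y) = ln(F/S)/T
ln(1746.94/1688.88) = 0.033800; /T ⇒ 0.033800
y = r + u − ln(F/S)/T = 0.0346 + 0.0381 − 0.033800 = 0.038900
y = 3.89%

3.89%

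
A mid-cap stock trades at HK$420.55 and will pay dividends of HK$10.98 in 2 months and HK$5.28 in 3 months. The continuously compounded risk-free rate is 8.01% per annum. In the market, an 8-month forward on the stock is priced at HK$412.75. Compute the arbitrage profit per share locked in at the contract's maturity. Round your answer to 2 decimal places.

HK$13.98 per share

PV(dividends) I = 10.98·e^(−0.0801·2/12) + 5.28·e^(−0.0801·3/12) = 16.0097
Fair forward F* = (S − I)·e^(rT) = (420.55 − 16.0097)·e^0.053400 = 404.5403 × 1.054852 = 426.7301
Market HK$412.75 < fair 426.7301: forward underpriced → reverse cash-and-carry (short the stock, invest proceeds at r, pay the dividends, go long the forward).
Profit at T = |F_mkt − F*| = |412.75 − 426.7301| = HK$13.98 per share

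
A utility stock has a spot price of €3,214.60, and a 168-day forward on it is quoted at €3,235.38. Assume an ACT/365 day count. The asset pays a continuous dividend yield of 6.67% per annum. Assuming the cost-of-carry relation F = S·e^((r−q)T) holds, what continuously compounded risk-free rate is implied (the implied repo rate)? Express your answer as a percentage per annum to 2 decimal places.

8.07%

From F = S·e^((r−q)T): (r − q) = ln(F/S)/T
ln(3235.38/3214.60) = ln(1.006464) = 0.006443
(r − q) = 0.006443 / (168/365) = 0.013998
r = ln(F/S)/T + q = 0.013998 + 0.0667 = 0.080698
r = 8.07%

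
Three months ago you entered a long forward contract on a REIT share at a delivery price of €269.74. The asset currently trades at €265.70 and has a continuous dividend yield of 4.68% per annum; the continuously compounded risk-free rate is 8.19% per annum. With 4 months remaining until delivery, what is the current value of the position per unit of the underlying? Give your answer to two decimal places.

-€0.89

Current fair forward for the remaining 4 months: F = S·e^((r − q)·T), (r − q) = 0.0819 − 0.0468 = 0.0351
F = 265.70 · e^(0.0351 × 4/12) = 265.70 × 1.011769 = 268.8270
Value of long forward = (F − K)·e^(−rT) = (268.8270 − 269.74) · e^(−0.0819·4/12)
= -0.9130 × 0.973069 = -0.89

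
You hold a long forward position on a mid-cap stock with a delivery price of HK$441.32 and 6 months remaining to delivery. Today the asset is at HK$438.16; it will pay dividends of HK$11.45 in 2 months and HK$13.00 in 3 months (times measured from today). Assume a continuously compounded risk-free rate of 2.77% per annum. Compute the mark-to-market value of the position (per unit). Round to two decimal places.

PV(remaining dividends) I = 11.45·e^(−0.0277·2/12) + 13.00·e^(−0.0277·3/12) = 24.3075
Current forward F = (S − I)·e^(rT) = (438.16 − 24.3075)·e^(0.0277·6/12) = 413.8525 × 1.013946 = 419.6241
Value (long) = (F − K)·e^(−rT) = (419.6241 − 441.32) × 0.986245 = -21.3975
Value = -HK$21.40

-HK$21.40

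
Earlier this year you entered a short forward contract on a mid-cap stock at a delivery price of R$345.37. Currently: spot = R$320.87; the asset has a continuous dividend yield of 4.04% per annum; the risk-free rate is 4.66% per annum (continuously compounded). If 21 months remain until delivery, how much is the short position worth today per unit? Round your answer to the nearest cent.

Current fair forward for the remaining 21 months: F = S·e^((r − q)·T), (r − q) = 0.0466 − 0.0404 = 0.0062
F = 320.87 · e^(0.0062 × 21/12) = 320.87 × 1.010909 = 324.3704
Value of long forward = (F − K)·e^(−rT) = (324.3704 − 345.37) · e^(−0.0466·21/12)
= -20.9996 × 0.921687 = -19.36
Short position value = −(long value) = R$19.36

R$19.36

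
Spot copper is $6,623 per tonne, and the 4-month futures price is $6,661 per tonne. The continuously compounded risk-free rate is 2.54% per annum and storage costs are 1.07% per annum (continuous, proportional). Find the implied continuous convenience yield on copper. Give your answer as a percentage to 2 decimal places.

F = S·e^((r+u−y)T) ⇒ (r+u−y) = ln(F/S)/T
ln(6661/6623) = 0.005721; /T ⇒ 0.017163
y = r + u − ln(F/S)/T = 0.0254 + 0.0107 − 0.017163 = 0.018937
y = 1.89%

1.89%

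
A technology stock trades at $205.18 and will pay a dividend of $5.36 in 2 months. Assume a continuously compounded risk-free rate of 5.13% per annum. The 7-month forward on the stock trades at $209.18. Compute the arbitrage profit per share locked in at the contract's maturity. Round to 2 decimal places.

$3.24 per share

PV(dividends) I = 5.36·e^(−0.0513·2/12) = 5.3144
Fair forward F* = (S − I)·e^(rT) = (205.18 − 5.3144)·e^0.029925 = 199.8656 × 1.030377 = 205.9369
Market $209.18 > fair 205.9369: forward overpriced → cash-and-carry (borrow at r, buy the stock and collect the dividends, short the forward).
Profit at T = |F_mkt − F*| = |209.18 − 205.9369| = $3.24 per share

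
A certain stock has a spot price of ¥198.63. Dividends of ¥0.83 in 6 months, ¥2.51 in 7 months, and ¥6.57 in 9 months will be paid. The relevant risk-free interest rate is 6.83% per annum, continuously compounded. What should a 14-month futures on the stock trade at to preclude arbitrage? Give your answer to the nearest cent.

¥204.86

PV(dividends) I = 0.83·e^(−0.0683·6/12) + 2.51·e^(−0.0683·7/12) + 6.57·e^(−0.0683·9/12)
I = 0.8021 + 2.4120 + 6.2419 = 9.4560
F = (S − I)·e^(rT) = (198.63 − 9.4560) · e^(0.0683·14/12)
= 189.1740 · e^0.079683 = 189.1740 × 1.082944 = ¥204.86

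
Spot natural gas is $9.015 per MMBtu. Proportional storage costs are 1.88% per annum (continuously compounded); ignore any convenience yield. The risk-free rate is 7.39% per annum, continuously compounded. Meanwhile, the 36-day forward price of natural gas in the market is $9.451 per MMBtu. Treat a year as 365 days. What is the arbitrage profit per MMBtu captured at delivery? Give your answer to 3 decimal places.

Fair forward: F* = S·e^(carry·T), with carry = (r + u) = 0.0739 + 0.0188 = 0.0927
F* = 9.015 · e^(0.0927 × 36/365) = 9.015 · e^0.009143 = 9.015 × 1.009185 = $9.0978
Market $9.451 > fair $9.0978: forward overpriced → cash-and-carry (buy spot, short the forward).
At maturity, profit = |F_mkt − F*| = |9.451 − 9.0978| = $0.353 per MMBtu

$0.353 per MMBtu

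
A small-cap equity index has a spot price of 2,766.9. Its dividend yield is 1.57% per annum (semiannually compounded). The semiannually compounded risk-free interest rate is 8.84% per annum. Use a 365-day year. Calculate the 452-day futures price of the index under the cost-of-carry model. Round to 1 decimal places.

3,020.7

F = S · (1+r/2)^(2T) / (1+q/2)^(2T)
= 2766.9 × 1.113068 / 1.019555 = 2766.9 × 1.091719
F = 3,020.7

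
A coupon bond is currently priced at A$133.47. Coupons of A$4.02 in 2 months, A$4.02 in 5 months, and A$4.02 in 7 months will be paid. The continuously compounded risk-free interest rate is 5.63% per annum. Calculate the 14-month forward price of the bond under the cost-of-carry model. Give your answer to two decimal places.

A$129.93

PV(coupons) I = 4.02·e^(−0.0563·2/12) + 4.02·e^(−0.0563·5/12) + 4.02·e^(−0.0563·7/12)
I = 3.9825 + 3.9268 + 3.8901 = 11.7994
F = (S − I)·e^(rT) = (133.47 − 11.7994) · e^(0.0563·14/12)
= 121.6706 · e^0.065683 = 121.6706 × 1.067888 = A$129.93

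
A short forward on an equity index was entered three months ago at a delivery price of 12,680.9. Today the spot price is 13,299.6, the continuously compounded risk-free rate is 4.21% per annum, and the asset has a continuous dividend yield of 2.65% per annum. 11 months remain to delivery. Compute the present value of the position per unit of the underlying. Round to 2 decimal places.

Current fair forward for the remaining 11 months: F = S·e^((r − q)·T), (r − q) = 0.0421 − 0.0265 = 0.0156
F = 13299.6 · e^(0.0156 × 11/12) = 13299.6 × 1.01440273 = 13491.1505
Value of long forward = (F − K)·e^(−rT) = (13491.1505 − 12680.9) · e^(−0.0421·11/12)
= 810.2505 × 0.96214350 = 779.58
Short position value = −(long value) = -779.58

-779.58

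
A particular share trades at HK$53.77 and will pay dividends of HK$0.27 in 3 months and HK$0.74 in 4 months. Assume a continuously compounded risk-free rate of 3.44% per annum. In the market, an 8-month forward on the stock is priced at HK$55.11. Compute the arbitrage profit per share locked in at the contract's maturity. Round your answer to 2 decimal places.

HK$1.12 per share

PV(dividends) I = 0.27·e^(−0.0344·3/12) + 0.74·e^(−0.0344·4/12) = 0.9993
Fair forward F* = (S − I)·e^(rT) = (53.77 − 0.9993)·e^0.022933 = 52.7707 × 1.023198 = 53.9949
Market HK$55.11 > fair 53.9949: forward overpriced → cash-and-carry (borrow at r, buy the stock and collect the dividends, short the forward).
Profit at T = |F_mkt − F*| = |55.11 − 53.9949| = HK$1.12 per share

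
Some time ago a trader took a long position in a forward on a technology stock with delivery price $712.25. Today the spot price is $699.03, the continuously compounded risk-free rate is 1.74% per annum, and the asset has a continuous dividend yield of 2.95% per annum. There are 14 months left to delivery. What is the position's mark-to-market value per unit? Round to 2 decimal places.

Current fair forward for the remaining 14 months: F = S·e^((r − q)·T), (r − q) = 0.0174 − 0.0295 = -0.0121
F = 699.03 · e^(-0.0121 × 14/12) = 699.03 × 0.985983 = 689.2317
Value of long forward = (F − K)·e^(−rT) = (689.2317 − 712.25) · e^(−0.0174·14/12)
= -23.0183 × 0.979905 = -22.56

-$22.56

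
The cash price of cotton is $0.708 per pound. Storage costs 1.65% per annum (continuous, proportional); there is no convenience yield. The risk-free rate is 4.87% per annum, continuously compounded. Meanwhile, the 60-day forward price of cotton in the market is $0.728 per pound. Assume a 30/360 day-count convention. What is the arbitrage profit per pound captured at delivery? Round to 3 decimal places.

Fair forward: F* = S·e^(carry·T), with carry = (r + u) = 0.0487 + 0.0165 = 0.0652
F* = 0.708 · e^(0.0652 × 60/360) = 0.708 · e^0.010867 = 0.708 × 1.010926 = $0.7157
Market $0.728 > fair $0.7157: forward overpriced → cash-and-carry (buy spot, short the forward).
At maturity, profit = |F_mkt − F*| = |0.728 − 0.7157| = $0.012 per pound

$0.012 per pound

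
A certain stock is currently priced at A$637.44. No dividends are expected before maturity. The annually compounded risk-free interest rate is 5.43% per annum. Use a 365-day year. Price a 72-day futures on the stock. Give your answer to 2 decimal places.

F = S · (1+r)^T
= 637.44 × 1.010485
F = A$644.12

A$644.12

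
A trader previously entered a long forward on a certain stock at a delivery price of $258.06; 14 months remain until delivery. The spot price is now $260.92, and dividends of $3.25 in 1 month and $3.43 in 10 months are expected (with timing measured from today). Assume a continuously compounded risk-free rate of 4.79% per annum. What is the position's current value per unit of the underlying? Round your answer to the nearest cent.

$10.35

PV(remaining dividends) I = 3.25·e^(−0.0479·1/12) + 3.43·e^(−0.0479·10/12) = 6.5328
Current forward F = (S − I)·e^(rT) = (260.92 − 6.5328)·e^(0.0479·14/12) = 254.3872 × 1.057474 = 269.0078
Value (long) = (F − K)·e^(−rT) = (269.0078 − 258.06) × 0.945649 = 10.3528
Value = $10.35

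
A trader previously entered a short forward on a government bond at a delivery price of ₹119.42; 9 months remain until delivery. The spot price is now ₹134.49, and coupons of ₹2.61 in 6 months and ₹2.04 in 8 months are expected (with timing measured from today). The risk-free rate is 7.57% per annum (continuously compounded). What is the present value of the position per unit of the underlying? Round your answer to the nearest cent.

PV(remaining coupons) I = 2.61·e^(−0.0757·6/12) + 2.04·e^(−0.0757·8/12) = 4.4527
Current forward F = (S − I)·e^(rT) = (134.49 − 4.4527)·e^(0.0757·9/12) = 130.0373 × 1.058418 = 137.6338
Value (long) = (F − K)·e^(−rT) = (137.6338 − 119.42) × 0.944807 = 17.2085
Short position value = −(long value) = -₹17.21

-₹17.21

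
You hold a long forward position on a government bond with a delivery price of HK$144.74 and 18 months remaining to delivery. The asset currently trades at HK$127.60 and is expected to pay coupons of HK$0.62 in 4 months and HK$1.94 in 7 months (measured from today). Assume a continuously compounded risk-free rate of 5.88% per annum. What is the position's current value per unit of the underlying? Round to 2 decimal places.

-HK$7.40

PV(remaining coupons) I = 0.62·e^(−0.0588·4/12) + 1.94·e^(−0.0588·7/12) = 2.4826
Current forward F = (S − I)·e^(rT) = (127.60 − 2.4826)·e^(0.0588·18/12) = 125.1174 × 1.092207 = 136.6541
Value (long) = (F − K)·e^(−rT) = (136.6541 − 144.74) × 0.915578 = -7.4033
Value = -HK$7.40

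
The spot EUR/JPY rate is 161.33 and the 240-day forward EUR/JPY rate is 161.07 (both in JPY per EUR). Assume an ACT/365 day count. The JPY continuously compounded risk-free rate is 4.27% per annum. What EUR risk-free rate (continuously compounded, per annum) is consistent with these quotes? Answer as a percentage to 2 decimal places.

4.52%

F = S·e^((r_JPY − r_EUR)T) ⇒ r_EUR = r_JPY − ln(F/S)/T
ln(161.07/161.33) = -0.001613; /(240/365) = -0.002453
r_EUR = 0.0427 + 0.002453 = 0.045153
r_EUR = 4.52%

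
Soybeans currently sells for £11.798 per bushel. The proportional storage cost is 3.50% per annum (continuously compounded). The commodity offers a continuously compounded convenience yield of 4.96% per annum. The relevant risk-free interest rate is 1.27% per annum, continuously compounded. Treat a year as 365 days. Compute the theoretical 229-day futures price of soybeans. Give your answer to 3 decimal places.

Net carry = r + u − y = 0.0127 + 0.0350 − 0.0496 = -0.0019
F = S·e^((r+u−y)T) = 11.798 · e^(-0.0019 × 229/365) = 11.798 · e^-0.001192
= 11.798 × 0.998809 = £11.784 per bushel

£11.784 per bushel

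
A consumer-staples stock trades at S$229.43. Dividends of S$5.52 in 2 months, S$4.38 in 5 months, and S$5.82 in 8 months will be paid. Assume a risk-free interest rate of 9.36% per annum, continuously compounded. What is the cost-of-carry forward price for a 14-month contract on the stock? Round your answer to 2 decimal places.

PV(dividends) I = 5.52·e^(−0.0936·2/12) + 4.38·e^(−0.0936·5/12) + 5.82·e^(−0.0936·8/12)
I = 5.4346 + 4.2125 + 5.4679 = 15.1150
F = (S − I)·e^(rT) = (229.43 − 15.1150) · e^(0.0936·14/12)
= 214.3150 · e^0.109200 = 214.3150 × 1.115385 = S$239.04

S$239.04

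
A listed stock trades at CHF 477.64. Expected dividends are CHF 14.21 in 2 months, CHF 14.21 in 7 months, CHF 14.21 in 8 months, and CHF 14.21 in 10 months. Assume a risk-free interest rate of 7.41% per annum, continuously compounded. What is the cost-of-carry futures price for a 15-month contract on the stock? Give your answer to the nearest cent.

CHF 464.17

PV(dividends) I = 14.21·e^(−0.0741·2/12) + 14.21·e^(−0.0741·7/12) + 14.21·e^(−0.0741·8/12) + 14.21·e^(−0.0741·10/12)
I = 14.0356 + 13.6089 + 13.5251 + 13.3591 = 54.5287
F = (S − I)·e^(rT) = (477.64 − 54.5287) · e^(0.0741·15/12)
= 423.1113 · e^0.092625 = 423.1113 × 1.097050 = CHF 464.17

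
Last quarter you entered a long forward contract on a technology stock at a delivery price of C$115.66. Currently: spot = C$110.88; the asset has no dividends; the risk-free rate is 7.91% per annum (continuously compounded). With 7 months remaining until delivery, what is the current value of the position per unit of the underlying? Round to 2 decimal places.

Current fair forward for the remaining 7 months: F = S·e^(r·T), r = 0.0791
F = 110.88 · e^(0.0791 × 7/12) = 110.88 × 1.047223 = 116.1161
Value of long forward = (F − K)·e^(−rT) = (116.1161 − 115.66) · e^(−0.0791·7/12)
= 0.4561 × 0.954907 = 0.44

C$0.44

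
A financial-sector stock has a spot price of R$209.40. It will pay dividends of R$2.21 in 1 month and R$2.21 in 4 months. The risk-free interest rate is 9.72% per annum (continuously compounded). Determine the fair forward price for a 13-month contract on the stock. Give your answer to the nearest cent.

PV(dividends) I = 2.21·e^(−0.0972·1/12) + 2.21·e^(−0.0972·4/12)
I = 2.1922 + 2.1395 = 4.3317
F = (S − I)·e^(rT) = (209.40 − 4.3317) · e^(0.0972·13/12)
= 205.0683 · e^0.105300 = 205.0683 × 1.111044 = R$227.84

R$227.84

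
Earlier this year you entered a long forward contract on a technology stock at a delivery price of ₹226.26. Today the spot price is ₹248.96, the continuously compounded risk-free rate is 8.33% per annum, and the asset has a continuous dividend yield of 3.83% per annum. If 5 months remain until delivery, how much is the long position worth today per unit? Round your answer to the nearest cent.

₹26.48

Current fair forward for the remaining 5 months: F = S·e^((r − q)·T), (r − q) = 0.0833 − 0.0383 = 0.0450
F = 248.96 · e^(0.0450 × 5/12) = 248.96 × 1.018927 = 253.6721
Value of long forward = (F − K)·e^(−rT) = (253.6721 − 226.26) · e^(−0.0833·5/12)
= 27.4121 × 0.965887 = 26.48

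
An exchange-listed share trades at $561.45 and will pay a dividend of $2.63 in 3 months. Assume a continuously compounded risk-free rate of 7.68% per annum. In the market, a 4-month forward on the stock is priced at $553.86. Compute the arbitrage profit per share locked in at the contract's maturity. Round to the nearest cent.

$19.50 per share

PV(dividends) I = 2.63·e^(−0.0768·3/12) = 2.5800
Fair forward F* = (S − I)·e^(rT) = (561.45 − 2.5800)·e^0.025600 = 558.8700 × 1.025930 = 573.3615
Market $553.86 < fair 573.3615: forward underpriced → reverse cash-and-carry (short the stock, invest proceeds at r, pay the dividends, go long the forward).
Profit at T = |F_mkt − F*| = |553.86 − 573.3615| = $19.50 per share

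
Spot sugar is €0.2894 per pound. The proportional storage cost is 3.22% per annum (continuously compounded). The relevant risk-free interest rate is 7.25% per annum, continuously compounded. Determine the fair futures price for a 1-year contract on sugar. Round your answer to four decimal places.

€0.3213 per pound

Net carry = r + u − y = 0.0725 + 0.0322 − 0.0000 = 0.1047
F = S·e^((r+u−y)T) = 0.2894 · e^(0.1047 × 1) = 0.2894 · e^0.104700
= 0.2894 × 1.110377 = €0.3213 per pound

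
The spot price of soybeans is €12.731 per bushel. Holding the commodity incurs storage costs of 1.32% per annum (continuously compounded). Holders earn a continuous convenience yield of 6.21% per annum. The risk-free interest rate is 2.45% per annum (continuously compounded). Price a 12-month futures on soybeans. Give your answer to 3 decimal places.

Net carry = r + u − y = 0.0245 + 0.0132 − 0.0621 = -0.0244
F = S·e^((r+u−y)T) = 12.731 · e^(-0.0244 × 12/12) = 12.731 · e^-0.024400
= 12.731 × 0.975895 = €12.424 per bushel

€12.424 per bushel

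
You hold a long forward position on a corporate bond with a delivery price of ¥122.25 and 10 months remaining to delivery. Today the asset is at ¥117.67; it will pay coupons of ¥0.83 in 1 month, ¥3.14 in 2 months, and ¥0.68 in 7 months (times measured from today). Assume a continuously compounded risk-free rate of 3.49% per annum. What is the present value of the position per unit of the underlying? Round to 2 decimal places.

PV(remaining coupons) I = 0.83·e^(−0.0349·1/12) + 3.14·e^(−0.0349·2/12) + 0.68·e^(−0.0349·7/12) = 4.6157
Current forward F = (S − I)·e^(rT) = (117.67 − 4.6157)·e^(0.0349·10/12) = 113.0543 × 1.029510 = 116.3905
Value (long) = (F − K)·e^(−rT) = (116.3905 − 122.25) × 0.971336 = -5.6915
Value = -¥5.69

-¥5.69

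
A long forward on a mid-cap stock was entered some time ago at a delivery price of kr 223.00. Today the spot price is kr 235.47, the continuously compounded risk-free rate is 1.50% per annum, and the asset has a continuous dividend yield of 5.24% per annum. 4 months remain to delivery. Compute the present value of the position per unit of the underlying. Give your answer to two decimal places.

kr 9.51

Current fair forward for the remaining 4 months: F = S·e^((r − q)·T), (r − q) = 0.0150 − 0.0524 = -0.0374
F = 235.47 · e^(-0.0374 × 4/12) = 235.47 × 0.987611 = 232.5528
Value of long forward = (F − K)·e^(−rT) = (232.5528 − 223.00) · e^(−0.0150·4/12)
= 9.5528 × 0.995012 = 9.51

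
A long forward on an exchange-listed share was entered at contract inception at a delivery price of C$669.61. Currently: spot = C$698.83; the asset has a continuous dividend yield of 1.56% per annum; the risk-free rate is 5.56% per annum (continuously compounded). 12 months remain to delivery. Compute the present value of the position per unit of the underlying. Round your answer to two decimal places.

C$54.62

Current fair forward for the remaining 12 months: F = S·e^((r − q)·T), (r − q) = 0.0556 − 0.0156 = 0.0400
F = 698.83 · e^(0.0400 × 12/12) = 698.83 × 1.040811 = 727.3500
Value of long forward = (F − K)·e^(−rT) = (727.3500 − 669.61) · e^(−0.0556·12/12)
= 57.7400 × 0.945917 = 54.62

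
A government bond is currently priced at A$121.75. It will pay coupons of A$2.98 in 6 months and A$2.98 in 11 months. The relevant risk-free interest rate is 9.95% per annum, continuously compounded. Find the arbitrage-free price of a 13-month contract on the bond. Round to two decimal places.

PV(coupons) I = 2.98·e^(−0.0995·6/12) + 2.98·e^(−0.0995·11/12)
I = 2.8354 + 2.7202 = 5.5556
F = (S − I)·e^(rT) = (121.75 − 5.5556) · e^(0.0995·13/12)
= 116.1944 · e^0.107792 = 116.1944 × 1.113816 = A$129.42

A$129.42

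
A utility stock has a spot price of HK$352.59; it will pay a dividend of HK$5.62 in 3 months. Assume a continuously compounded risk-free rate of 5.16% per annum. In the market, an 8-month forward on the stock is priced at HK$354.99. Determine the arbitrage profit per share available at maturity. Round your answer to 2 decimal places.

HK$4.20 per share

PV(dividends) I = 5.62·e^(−0.0516·3/12) = 5.5480
Fair forward F* = (S − I)·e^(rT) = (352.59 − 5.5480)·e^0.034400 = 347.0420 × 1.034999 = 359.1881
Market HK$354.99 < fair 359.1881: forward underpriced → reverse cash-and-carry (short the stock, invest proceeds at r, pay the dividends, go long the forward).
Profit at T = |F_mkt − F*| = |354.99 − 359.1881| = HK$4.20 per share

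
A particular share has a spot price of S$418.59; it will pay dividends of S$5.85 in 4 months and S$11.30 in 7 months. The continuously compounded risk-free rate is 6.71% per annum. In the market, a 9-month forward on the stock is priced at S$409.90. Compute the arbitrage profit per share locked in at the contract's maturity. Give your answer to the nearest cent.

S$12.85 per share

PV(dividends) I = 5.85·e^(−0.0671·4/12) + 11.30·e^(−0.0671·7/12) = 16.5869
Fair forward F* = (S − I)·e^(rT) = (418.59 − 16.5869)·e^0.050325 = 402.0031 × 1.051613 = 422.7517
Market S$409.90 < fair 422.7517: forward underpriced → reverse cash-and-carry (short the stock, invest proceeds at r, pay the dividends, go long the forward).
Profit at T = |F_mkt − F*| = |409.90 − 422.7517| = S$12.85 per share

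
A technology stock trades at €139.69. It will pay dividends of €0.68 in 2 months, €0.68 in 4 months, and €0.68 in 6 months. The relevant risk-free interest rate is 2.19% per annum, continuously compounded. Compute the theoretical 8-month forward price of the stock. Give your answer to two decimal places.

PV(dividends) I = 0.68·e^(−0.0219·2/12) + 0.68·e^(−0.0219·4/12) + 0.68·e^(−0.0219·6/12)
I = 0.6775 + 0.6751 + 0.6726 = 2.0252
F = (S − I)·e^(rT) = (139.69 − 2.0252) · e^(0.0219·8/12)
= 137.6648 · e^0.014600 = 137.6648 × 1.014707 = €139.69

€139.69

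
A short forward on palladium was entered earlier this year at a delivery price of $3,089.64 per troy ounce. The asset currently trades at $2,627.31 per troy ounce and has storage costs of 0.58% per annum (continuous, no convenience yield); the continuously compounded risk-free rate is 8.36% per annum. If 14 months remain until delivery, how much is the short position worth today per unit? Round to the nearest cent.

Current fair forward for the remaining 14 months: F = S·e^((r + u)·T), (r + u) = 0.0836 + 0.0058 = 0.0894
F = 2627.31 · e^(0.0894 × 14/12) = 2627.31 × 1.10993338 = 2916.1391
Value of long forward = (F − K)·e^(−rT) = (2916.1391 − 3089.64) · e^(−0.0836·14/12)
= -173.5009 × 0.90707211 = -157.38
Short position value = −(long value) = $157.38

$157.38 per troy ounce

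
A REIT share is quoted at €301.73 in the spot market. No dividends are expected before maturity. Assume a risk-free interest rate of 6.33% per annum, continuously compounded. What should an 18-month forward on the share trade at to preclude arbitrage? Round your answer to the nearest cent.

F = S·e^(rT) = 301.73 · e^(0.0633 × 18/12)
= 301.73 · e^0.094950 = 301.73 × 1.099604
F = €331.78

€331.78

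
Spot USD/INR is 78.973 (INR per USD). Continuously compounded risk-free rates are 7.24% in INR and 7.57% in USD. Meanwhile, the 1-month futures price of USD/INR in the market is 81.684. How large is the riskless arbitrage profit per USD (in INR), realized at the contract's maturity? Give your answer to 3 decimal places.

2.733 per USD (in INR)

Fair futures: F* = S·e^(carry·T), with carry = (r_INR − r_USD) = 0.0724 − 0.0757 = -0.0033
F* = 78.973 · e^(-0.0033 × 1/12) = 78.973 · e^-0.000275 = 78.973 × 0.999725 = 78.9513
Market 81.684 > fair 78.9513: forward overpriced → cash-and-carry (buy spot, short the forward).
At maturity, profit = |F_mkt − F*| = |81.684 − 78.9513| = 2.733 per USD (in INR)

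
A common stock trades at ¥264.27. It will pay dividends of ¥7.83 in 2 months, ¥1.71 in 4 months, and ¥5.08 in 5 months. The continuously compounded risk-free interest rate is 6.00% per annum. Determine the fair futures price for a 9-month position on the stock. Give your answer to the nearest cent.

PV(dividends) I = 7.83·e^(−0.0600·2/12) + 1.71·e^(−0.0600·4/12) + 5.08·e^(−0.0600·5/12)
I = 7.7521 + 1.6761 + 4.9546 = 14.3828
F = (S − I)·e^(rT) = (264.27 − 14.3828) · e^(0.0600·9/12)
= 249.8872 · e^0.045000 = 249.8872 × 1.046028 = ¥261.39

¥261.39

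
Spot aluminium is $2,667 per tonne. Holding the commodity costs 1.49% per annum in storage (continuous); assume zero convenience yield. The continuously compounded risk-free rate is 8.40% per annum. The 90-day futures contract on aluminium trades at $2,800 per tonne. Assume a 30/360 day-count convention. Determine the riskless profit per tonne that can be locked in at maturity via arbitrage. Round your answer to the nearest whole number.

$66 per tonne

Fair futures: F* = S·e^(carry·T), with carry = (r + u) = 0.0840 + 0.0149 = 0.0989
F* = 2667 · e^(0.0989 × 90/360) = 2667 · e^0.024725 = 2667 × 1.025033 = $2733.7630
Market $2800 > fair $2733.7630: forward overpriced → cash-and-carry (buy spot, short the forward).
At maturity, profit = |F_mkt − F*| = |2800 − 2733.7630| = $66 per tonne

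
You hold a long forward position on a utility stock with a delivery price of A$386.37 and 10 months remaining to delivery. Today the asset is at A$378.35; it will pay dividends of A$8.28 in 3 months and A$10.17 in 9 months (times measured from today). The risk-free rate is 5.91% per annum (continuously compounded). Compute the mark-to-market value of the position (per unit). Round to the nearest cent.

PV(remaining dividends) I = 8.28·e^(−0.0591·3/12) + 10.17·e^(−0.0591·9/12) = 17.8876
Current forward F = (S − I)·e^(rT) = (378.35 − 17.8876)·e^(0.0591·10/12) = 360.4624 × 1.050483 = 378.6596
Value (long) = (F − K)·e^(−rT) = (378.6596 − 386.37) × 0.951943 = -7.3399
Value = -A$7.34

-A$7.34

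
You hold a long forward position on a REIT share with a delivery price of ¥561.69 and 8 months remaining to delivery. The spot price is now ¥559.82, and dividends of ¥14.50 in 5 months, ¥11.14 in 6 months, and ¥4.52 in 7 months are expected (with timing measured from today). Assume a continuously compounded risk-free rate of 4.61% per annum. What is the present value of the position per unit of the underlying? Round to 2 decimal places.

-¥14.38

PV(remaining dividends) I = 14.50·e^(−0.0461·5/12) + 11.14·e^(−0.0461·6/12) + 4.52·e^(−0.0461·7/12) = 29.5104
Current forward F = (S − I)·e^(rT) = (559.82 − 29.5104)·e^(0.0461·8/12) = 530.3096 × 1.031210 = 546.8606
Value (long) = (F − K)·e^(−rT) = (546.8606 − 561.69) × 0.969734 = -14.3806
Value = -¥14.38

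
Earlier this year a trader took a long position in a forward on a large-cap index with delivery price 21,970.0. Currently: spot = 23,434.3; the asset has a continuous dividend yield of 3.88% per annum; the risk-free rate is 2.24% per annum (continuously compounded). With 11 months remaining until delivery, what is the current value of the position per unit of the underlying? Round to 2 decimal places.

Current fair forward for the remaining 11 months: F = S·e^((r − q)·T), (r − q) = 0.0224 − 0.0388 = -0.0164
F = 23434.3 · e^(-0.0164 × 11/12) = 23434.3 × 0.98507910 = 23084.6392
Value of long forward = (F − K)·e^(−rT) = (23084.6392 − 21970.0) · e^(−0.0224·11/12)
= 1114.6392 × 0.97967604 = 1091.99

1091.99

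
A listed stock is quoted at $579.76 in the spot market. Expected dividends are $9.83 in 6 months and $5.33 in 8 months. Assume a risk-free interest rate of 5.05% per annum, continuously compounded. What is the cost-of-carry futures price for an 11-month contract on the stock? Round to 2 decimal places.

$591.79

PV(dividends) I = 9.83·e^(−0.0505·6/12) + 5.33·e^(−0.0505·8/12)
I = 9.5849 + 5.1535 = 14.7384
F = (S − I)·e^(rT) = (579.76 − 14.7384) · e^(0.0505·11/12)
= 565.0216 · e^0.046292 = 565.0216 × 1.047380 = $591.79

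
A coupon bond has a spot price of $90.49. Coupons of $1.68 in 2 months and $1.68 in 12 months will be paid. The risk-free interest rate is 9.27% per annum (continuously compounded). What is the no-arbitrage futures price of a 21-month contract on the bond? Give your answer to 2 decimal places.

$102.68

PV(coupons) I = 1.68·e^(−0.0927·2/12) + 1.68·e^(−0.0927·12/12)
I = 1.6542 + 1.5313 = 3.1855
F = (S − I)·e^(rT) = (90.49 − 3.1855) · e^(0.0927·21/12)
= 87.3045 · e^0.162225 = 87.3045 × 1.176125 = $102.68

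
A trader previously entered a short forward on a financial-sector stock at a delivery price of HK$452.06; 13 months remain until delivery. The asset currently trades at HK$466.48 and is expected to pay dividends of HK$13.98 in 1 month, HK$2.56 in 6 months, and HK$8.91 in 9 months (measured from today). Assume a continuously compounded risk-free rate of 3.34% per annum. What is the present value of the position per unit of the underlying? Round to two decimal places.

-HK$5.34

PV(remaining dividends) I = 13.98·e^(−0.0334·1/12) + 2.56·e^(−0.0334·6/12) + 8.91·e^(−0.0334·9/12) = 25.1483
Current forward F = (S − I)·e^(rT) = (466.48 − 25.1483)·e^(0.0334·13/12) = 441.3317 × 1.036846 = 457.5930
Value (long) = (F − K)·e^(−rT) = (457.5930 − 452.06) × 0.964463 = 5.3364
Short position value = −(long value) = -HK$5.34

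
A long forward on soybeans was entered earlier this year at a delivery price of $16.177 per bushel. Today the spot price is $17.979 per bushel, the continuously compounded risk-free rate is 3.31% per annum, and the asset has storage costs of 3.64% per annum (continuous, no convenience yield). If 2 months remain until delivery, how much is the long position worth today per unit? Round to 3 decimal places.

$2.000 per bushel

Current fair forward for the remaining 2 months: F = S·e^((r + u)·T), (r + u) = 0.0331 + 0.0364 = 0.0695
F = 17.979 · e^(0.0695 × 2/12) = 17.979 × 1.011651 = 18.1885
Value of long forward = (F − K)·e^(−rT) = (18.1885 − 16.177) · e^(−0.0331·2/12)
= 2.0115 × 0.994499 = 2.000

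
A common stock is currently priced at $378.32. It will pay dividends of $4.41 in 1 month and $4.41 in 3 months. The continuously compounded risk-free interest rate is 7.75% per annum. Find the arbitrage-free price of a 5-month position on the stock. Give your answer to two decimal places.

$381.74

PV(dividends) I = 4.41·e^(−0.0775·1/12) + 4.41·e^(−0.0775·3/12)
I = 4.3816 + 4.3254 = 8.7070
F = (S − I)·e^(rT) = (378.32 − 8.7070) · e^(0.0775·5/12)
= 369.6130 · e^0.032292 = 369.6130 × 1.032819 = $381.74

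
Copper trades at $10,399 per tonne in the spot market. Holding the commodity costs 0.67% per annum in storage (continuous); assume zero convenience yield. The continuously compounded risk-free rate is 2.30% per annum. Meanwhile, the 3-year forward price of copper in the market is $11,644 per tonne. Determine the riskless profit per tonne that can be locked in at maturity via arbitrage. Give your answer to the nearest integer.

Fair forward: F* = S·e^(carry·T), with carry = (r + u) = 0.0230 + 0.0067 = 0.0297
F* = 10399 · e^(0.0297 × 3) = 10399 · e^0.089100 = 10399 × 1.093190 = $11368.0828
Market $11644 > fair $11368.0828: forward overpriced → cash-and-carry (buy spot, short the forward).
At maturity, profit = |F_mkt − F*| = |11644 − 11368.0828| = $276 per tonne

$276 per tonne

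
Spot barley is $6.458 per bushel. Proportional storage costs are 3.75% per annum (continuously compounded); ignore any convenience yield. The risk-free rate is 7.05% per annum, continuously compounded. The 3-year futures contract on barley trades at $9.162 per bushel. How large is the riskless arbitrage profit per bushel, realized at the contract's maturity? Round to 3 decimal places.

$0.233 per bushel

Fair futures: F* = S·e^(carry·T), with carry = (r + u) = 0.0705 + 0.0375 = 0.1080
F* = 6.458 · e^(0.1080 × 3) = 6.458 · e^0.324000 = 6.458 × 1.382647 = $8.9291
Market $9.162 > fair $8.9291: forward overpriced → cash-and-carry (buy spot, short the forward).
At maturity, profit = |F_mkt − F*| = |9.162 − 8.9291| = $0.233 per bushel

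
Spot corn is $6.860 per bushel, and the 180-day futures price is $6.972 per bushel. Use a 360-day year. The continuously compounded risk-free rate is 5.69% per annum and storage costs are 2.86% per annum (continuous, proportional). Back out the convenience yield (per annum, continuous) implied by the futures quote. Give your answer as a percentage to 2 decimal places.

5.31%

F = S·e^((r+u−y)T) ⇒ (r+u−y) = ln(F/S)/T
ln(6.972/6.860) = 0.016195; /T ⇒ 0.032390
y = r + u − ln(F/S)/T = 0.0569 + 0.0286 − 0.032390 = 0.053110
y = 5.31%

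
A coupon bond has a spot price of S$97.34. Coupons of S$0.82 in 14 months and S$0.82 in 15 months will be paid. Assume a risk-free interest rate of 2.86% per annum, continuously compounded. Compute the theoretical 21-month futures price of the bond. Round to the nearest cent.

S$100.67

PV(coupons) I = 0.82·e^(−0.0286·14/12) + 0.82·e^(−0.0286·15/12)
I = 0.7931 + 0.7912 = 1.5843
F = (S − I)·e^(rT) = (97.34 − 1.5843) · e^(0.0286·21/12)
= 95.7557 · e^0.050050 = 95.7557 × 1.051324 = S$100.67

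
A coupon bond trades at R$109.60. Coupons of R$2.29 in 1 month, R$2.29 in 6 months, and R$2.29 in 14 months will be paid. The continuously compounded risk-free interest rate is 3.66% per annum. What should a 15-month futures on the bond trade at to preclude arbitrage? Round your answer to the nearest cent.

PV(coupons) I = 2.29·e^(−0.0366·1/12) + 2.29·e^(−0.0366·6/12) + 2.29·e^(−0.0366·14/12)
I = 2.2830 + 2.2485 + 2.1943 = 6.7258
F = (S − I)·e^(rT) = (109.60 − 6.7258) · e^(0.0366·15/12)
= 102.8742 · e^0.045750 = 102.8742 × 1.046813 = R$107.69

R$107.69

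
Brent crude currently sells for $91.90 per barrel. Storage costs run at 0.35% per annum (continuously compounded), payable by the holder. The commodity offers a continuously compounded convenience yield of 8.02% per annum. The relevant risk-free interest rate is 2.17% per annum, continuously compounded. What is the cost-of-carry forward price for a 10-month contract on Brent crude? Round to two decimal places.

Net carry = r + u − y = 0.0217 + 0.0035 − 0.0802 = -0.0550
F = S·e^((r+u−y)T) = 91.90 · e^(-0.0550 × 10/12) = 91.90 · e^-0.045833
= 91.90 × 0.955201 = $87.78 per barrel

$87.78 per barrel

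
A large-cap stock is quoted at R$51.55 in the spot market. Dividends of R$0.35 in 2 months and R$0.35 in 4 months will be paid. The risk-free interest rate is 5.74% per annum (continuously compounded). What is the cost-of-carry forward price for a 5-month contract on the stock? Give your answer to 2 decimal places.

R$52.09

PV(dividends) I = 0.35·e^(−0.0574·2/12) + 0.35·e^(−0.0574·4/12)
I = 0.3467 + 0.3434 = 0.6901
F = (S − I)·e^(rT) = (51.55 − 0.6901) · e^(0.0574·5/12)
= 50.8599 · e^0.023917 = 50.8599 × 1.024205 = R$52.09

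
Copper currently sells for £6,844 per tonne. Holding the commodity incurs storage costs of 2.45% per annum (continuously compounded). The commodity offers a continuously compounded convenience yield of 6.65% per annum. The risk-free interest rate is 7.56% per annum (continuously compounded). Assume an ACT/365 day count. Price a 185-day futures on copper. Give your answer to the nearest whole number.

Net carry = r + u − y = 0.0756 + 0.0245 − 0.0665 = 0.0336
F = S·e^((r+u−y)T) = 6844 · e^(0.0336 × 185/365) = 6844 · e^0.017030
= 6844 × 1.017176 = £6,962 per tonne

£6,962 per tonne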